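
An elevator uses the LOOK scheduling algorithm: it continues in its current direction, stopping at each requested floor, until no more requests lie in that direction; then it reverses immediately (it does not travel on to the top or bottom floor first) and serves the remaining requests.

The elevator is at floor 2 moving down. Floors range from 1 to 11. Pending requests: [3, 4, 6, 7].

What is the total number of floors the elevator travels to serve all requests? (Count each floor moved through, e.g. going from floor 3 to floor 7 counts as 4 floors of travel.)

Answer: 5

Derivation:
Start at floor 2 moving down, LOOK stop order: [3, 4, 6, 7]
  2 → 3: |3-2| = 1, total = 1
  3 → 4: |4-3| = 1, total = 2
  4 → 6: |6-4| = 2, total = 4
  6 → 7: |7-6| = 1, total = 5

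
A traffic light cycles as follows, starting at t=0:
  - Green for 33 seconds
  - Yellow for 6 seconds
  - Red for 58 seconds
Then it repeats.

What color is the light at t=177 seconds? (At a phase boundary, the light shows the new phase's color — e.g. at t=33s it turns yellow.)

Answer: red

Derivation:
Cycle length = 33 + 6 + 58 = 97s
t = 177, phase_t = 177 mod 97 = 80
80 >= 39 → RED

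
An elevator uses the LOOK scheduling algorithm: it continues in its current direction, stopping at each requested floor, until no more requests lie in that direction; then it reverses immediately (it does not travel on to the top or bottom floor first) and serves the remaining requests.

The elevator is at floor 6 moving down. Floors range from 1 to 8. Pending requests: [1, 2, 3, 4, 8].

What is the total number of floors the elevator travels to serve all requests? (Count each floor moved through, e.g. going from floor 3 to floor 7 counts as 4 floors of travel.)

Start at floor 6 moving down, LOOK stop order: [4, 3, 2, 1, 8]
  6 → 4: |4-6| = 2, total = 2
  4 → 3: |3-4| = 1, total = 3
  3 → 2: |2-3| = 1, total = 4
  2 → 1: |1-2| = 1, total = 5
  1 → 8: |8-1| = 7, total = 12

Answer: 12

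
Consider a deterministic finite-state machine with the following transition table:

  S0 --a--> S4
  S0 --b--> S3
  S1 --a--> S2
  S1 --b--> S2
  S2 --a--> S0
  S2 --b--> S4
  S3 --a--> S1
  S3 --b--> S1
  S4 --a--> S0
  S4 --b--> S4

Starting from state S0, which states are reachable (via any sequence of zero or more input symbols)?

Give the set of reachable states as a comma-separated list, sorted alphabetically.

BFS from S0:
  visit S0: S0--a-->S4 (new), S0--b-->S3 (new)
  visit S4: S4--a-->S0 (seen), S4--b-->S4 (seen)
  visit S3: S3--a-->S1 (new), S3--b-->S1 (seen)
  visit S1: S1--a-->S2 (new), S1--b-->S2 (seen)
  visit S2: S2--a-->S0 (seen), S2--b-->S4 (seen)

Answer: S0, S1, S2, S3, S4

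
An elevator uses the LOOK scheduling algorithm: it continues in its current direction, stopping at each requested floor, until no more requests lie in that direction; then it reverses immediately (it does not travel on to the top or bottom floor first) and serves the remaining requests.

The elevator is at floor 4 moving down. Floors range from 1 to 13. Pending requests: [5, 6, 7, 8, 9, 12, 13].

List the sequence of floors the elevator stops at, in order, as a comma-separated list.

Current: 4, moving DOWN
Serve below first (descending): []
Then reverse, serve above (ascending): [5, 6, 7, 8, 9, 12, 13]

Answer: 5, 6, 7, 8, 9, 12, 13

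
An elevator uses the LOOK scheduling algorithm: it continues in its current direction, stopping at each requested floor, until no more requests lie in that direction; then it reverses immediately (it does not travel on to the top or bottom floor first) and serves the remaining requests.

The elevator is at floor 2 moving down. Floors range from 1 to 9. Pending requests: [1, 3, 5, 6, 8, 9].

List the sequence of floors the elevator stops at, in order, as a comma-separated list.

Answer: 1, 3, 5, 6, 8, 9

Derivation:
Current: 2, moving DOWN
Serve below first (descending): [1]
Then reverse, serve above (ascending): [3, 5, 6, 8, 9]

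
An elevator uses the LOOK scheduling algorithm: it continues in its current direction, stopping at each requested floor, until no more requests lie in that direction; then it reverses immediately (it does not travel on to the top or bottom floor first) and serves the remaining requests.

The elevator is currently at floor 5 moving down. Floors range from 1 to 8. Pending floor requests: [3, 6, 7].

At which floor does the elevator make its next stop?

Answer: 3

Derivation:
Current floor: 5, direction: down
Requests above: [6, 7]
Requests below: [3]
Moving down and requests lie below → nearest below is max([3]) = 3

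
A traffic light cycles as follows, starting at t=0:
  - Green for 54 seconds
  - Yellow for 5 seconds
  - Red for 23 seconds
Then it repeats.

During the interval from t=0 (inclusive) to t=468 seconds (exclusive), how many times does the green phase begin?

Answer: 6

Derivation:
Cycle = 54+5+23 = 82s
green phase starts at t = k*82 + 0 for k=0,1,2,...
Need k*82+0 < 468 → k < 5.707
k ∈ {0, ..., 5} → 6 starts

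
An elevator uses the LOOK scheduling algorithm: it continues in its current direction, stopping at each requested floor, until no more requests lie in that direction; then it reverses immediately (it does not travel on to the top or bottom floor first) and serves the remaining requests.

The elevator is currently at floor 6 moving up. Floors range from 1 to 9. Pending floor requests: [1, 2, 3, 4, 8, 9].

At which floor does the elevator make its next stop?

Current floor: 6, direction: up
Requests above: [8, 9]
Requests below: [1, 2, 3, 4]
Moving up and requests lie above → nearest above is min([8, 9]) = 8

Answer: 8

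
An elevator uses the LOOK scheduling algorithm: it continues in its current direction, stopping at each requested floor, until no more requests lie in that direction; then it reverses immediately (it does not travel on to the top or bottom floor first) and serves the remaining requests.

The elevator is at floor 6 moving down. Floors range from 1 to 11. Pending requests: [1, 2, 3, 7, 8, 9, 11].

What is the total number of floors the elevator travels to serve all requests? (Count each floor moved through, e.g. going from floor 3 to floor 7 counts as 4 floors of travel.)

Start at floor 6 moving down, LOOK stop order: [3, 2, 1, 7, 8, 9, 11]
  6 → 3: |3-6| = 3, total = 3
  3 → 2: |2-3| = 1, total = 4
  2 → 1: |1-2| = 1, total = 5
  1 → 7: |7-1| = 6, total = 11
  7 → 8: |8-7| = 1, total = 12
  8 → 9: |9-8| = 1, total = 13
  9 → 11: |11-9| = 2, total = 15

Answer: 15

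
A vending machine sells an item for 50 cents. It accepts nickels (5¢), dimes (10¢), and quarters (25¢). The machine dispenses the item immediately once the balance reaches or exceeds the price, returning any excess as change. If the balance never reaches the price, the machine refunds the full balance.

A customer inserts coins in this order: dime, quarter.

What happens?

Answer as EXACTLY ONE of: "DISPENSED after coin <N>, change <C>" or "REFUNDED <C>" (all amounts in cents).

Price: 50¢
Coin 1 (dime, 10¢): balance = 10¢
Coin 2 (quarter, 25¢): balance = 35¢
All coins inserted, balance 35¢ < price 50¢ → REFUND 35¢

Answer: REFUNDED 35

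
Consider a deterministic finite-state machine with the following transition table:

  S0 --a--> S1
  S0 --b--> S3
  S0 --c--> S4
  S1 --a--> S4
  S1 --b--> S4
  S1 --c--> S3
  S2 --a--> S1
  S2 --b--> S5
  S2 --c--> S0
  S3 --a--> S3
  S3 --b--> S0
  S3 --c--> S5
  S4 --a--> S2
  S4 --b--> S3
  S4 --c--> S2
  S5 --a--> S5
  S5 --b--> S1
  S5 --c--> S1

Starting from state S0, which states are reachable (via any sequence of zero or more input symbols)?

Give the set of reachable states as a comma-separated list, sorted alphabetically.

BFS from S0:
  visit S0: S0--a-->S1 (new), S0--b-->S3 (new), S0--c-->S4 (new)
  visit S1: S1--a-->S4 (seen), S1--b-->S4 (seen), S1--c-->S3 (seen)
  visit S3: S3--a-->S3 (seen), S3--b-->S0 (seen), S3--c-->S5 (new)
  visit S4: S4--a-->S2 (new), S4--b-->S3 (seen), S4--c-->S2 (seen)
  visit S5: S5--a-->S5 (seen), S5--b-->S1 (seen), S5--c-->S1 (seen)
  visit S2: S2--a-->S1 (seen), S2--b-->S5 (seen), S2--c-->S0 (seen)

Answer: S0, S1, S2, S3, S4, S5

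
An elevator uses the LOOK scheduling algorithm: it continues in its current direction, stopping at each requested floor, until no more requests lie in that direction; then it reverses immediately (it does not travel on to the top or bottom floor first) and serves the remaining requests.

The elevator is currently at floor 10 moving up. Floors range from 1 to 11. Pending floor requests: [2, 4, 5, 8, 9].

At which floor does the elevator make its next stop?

Current floor: 10, direction: up
Requests above: []
Requests below: [2, 4, 5, 8, 9]
Moving up but no requests above → reverse; nearest below is max([2, 4, 5, 8, 9]) = 9

Answer: 9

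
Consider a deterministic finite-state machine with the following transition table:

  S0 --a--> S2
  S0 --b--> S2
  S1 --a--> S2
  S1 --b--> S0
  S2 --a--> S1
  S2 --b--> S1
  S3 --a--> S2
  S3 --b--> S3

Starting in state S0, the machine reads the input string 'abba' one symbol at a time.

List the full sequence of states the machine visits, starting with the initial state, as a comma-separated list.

Answer: S0, S2, S1, S0, S2

Derivation:
Start: S0
  read 'a': S0 --a--> S2
  read 'b': S2 --b--> S1
  read 'b': S1 --b--> S0
  read 'a': S0 --a--> S2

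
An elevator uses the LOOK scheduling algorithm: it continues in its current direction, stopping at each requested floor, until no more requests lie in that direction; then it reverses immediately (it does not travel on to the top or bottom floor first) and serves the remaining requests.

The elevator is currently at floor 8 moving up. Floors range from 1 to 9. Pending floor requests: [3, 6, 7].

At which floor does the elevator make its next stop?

Current floor: 8, direction: up
Requests above: []
Requests below: [3, 6, 7]
Moving up but no requests above → reverse; nearest below is max([3, 6, 7]) = 7

Answer: 7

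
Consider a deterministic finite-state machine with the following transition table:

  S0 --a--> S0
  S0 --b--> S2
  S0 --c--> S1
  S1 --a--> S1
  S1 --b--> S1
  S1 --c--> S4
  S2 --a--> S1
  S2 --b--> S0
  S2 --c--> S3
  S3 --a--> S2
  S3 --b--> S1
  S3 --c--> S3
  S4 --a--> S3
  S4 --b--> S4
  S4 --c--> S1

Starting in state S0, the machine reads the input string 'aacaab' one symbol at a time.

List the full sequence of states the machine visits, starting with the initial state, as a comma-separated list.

Answer: S0, S0, S0, S1, S1, S1, S1

Derivation:
Start: S0
  read 'a': S0 --a--> S0
  read 'a': S0 --a--> S0
  read 'c': S0 --c--> S1
  read 'a': S1 --a--> S1
  read 'a': S1 --a--> S1
  read 'b': S1 --b--> S1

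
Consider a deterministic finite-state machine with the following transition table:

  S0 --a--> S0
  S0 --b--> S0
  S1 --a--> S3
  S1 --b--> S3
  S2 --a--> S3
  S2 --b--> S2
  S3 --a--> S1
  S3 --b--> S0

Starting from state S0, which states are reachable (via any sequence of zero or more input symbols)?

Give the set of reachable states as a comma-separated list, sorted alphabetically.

BFS from S0:
  visit S0: S0--a-->S0 (seen), S0--b-->S0 (seen)

Answer: S0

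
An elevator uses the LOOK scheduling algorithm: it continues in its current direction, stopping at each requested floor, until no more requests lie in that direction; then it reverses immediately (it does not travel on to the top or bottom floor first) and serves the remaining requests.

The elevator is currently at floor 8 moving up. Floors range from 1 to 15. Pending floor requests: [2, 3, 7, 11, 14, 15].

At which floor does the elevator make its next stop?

Current floor: 8, direction: up
Requests above: [11, 14, 15]
Requests below: [2, 3, 7]
Moving up and requests lie above → nearest above is min([11, 14, 15]) = 11

Answer: 11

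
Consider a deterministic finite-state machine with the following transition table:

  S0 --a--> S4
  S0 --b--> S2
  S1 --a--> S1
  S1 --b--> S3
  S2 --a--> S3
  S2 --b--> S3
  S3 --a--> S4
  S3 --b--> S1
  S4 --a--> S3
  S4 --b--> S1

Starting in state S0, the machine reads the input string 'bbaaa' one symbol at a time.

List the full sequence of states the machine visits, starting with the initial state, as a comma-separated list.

Answer: S0, S2, S3, S4, S3, S4

Derivation:
Start: S0
  read 'b': S0 --b--> S2
  read 'b': S2 --b--> S3
  read 'a': S3 --a--> S4
  read 'a': S4 --a--> S3
  read 'a': S3 --a--> S4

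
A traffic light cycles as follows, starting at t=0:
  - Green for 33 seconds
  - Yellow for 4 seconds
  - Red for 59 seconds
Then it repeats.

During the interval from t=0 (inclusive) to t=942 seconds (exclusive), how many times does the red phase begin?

Cycle = 33+4+59 = 96s
red phase starts at t = k*96 + 37 for k=0,1,2,...
Need k*96+37 < 942 → k < 9.427
k ∈ {0, ..., 9} → 10 starts

Answer: 10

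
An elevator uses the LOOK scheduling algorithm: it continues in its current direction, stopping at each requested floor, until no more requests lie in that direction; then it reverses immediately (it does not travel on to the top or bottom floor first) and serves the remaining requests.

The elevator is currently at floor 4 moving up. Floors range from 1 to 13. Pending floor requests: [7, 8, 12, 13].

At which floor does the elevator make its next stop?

Answer: 7

Derivation:
Current floor: 4, direction: up
Requests above: [7, 8, 12, 13]
Requests below: []
Moving up and requests lie above → nearest above is min([7, 8, 12, 13]) = 7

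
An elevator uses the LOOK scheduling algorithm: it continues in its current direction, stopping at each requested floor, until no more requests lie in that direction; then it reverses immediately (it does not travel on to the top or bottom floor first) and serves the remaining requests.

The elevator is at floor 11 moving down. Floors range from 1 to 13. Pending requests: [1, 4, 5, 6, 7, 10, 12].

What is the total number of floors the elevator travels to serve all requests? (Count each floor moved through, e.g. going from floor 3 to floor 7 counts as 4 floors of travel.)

Start at floor 11 moving down, LOOK stop order: [10, 7, 6, 5, 4, 1, 12]
  11 → 10: |10-11| = 1, total = 1
  10 → 7: |7-10| = 3, total = 4
  7 → 6: |6-7| = 1, total = 5
  6 → 5: |5-6| = 1, total = 6
  5 → 4: |4-5| = 1, total = 7
  4 → 1: |1-4| = 3, total = 10
  1 → 12: |12-1| = 11, total = 21

Answer: 21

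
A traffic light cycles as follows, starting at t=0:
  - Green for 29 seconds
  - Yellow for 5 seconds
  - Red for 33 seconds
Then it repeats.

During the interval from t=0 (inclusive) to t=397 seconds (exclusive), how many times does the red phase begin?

Answer: 6

Derivation:
Cycle = 29+5+33 = 67s
red phase starts at t = k*67 + 34 for k=0,1,2,...
Need k*67+34 < 397 → k < 5.418
k ∈ {0, ..., 5} → 6 starts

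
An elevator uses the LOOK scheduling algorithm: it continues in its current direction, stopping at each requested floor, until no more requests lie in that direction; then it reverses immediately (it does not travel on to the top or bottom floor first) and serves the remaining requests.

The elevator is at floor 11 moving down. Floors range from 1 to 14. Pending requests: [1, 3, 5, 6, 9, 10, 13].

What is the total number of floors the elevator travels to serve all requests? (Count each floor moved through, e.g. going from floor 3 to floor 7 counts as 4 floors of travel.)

Answer: 22

Derivation:
Start at floor 11 moving down, LOOK stop order: [10, 9, 6, 5, 3, 1, 13]
  11 → 10: |10-11| = 1, total = 1
  10 → 9: |9-10| = 1, total = 2
  9 → 6: |6-9| = 3, total = 5
  6 → 5: |5-6| = 1, total = 6
  5 → 3: |3-5| = 2, total = 8
  3 → 1: |1-3| = 2, total = 10
  1 → 13: |13-1| = 12, total = 22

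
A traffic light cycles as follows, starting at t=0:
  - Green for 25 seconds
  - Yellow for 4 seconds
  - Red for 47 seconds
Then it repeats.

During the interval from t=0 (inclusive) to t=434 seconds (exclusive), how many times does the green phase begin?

Cycle = 25+4+47 = 76s
green phase starts at t = k*76 + 0 for k=0,1,2,...
Need k*76+0 < 434 → k < 5.711
k ∈ {0, ..., 5} → 6 starts

Answer: 6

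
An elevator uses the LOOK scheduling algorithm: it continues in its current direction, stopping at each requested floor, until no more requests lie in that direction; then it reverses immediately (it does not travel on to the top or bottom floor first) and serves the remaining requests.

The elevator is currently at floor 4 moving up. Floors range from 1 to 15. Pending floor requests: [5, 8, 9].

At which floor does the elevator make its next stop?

Answer: 5

Derivation:
Current floor: 4, direction: up
Requests above: [5, 8, 9]
Requests below: []
Moving up and requests lie above → nearest above is min([5, 8, 9]) = 5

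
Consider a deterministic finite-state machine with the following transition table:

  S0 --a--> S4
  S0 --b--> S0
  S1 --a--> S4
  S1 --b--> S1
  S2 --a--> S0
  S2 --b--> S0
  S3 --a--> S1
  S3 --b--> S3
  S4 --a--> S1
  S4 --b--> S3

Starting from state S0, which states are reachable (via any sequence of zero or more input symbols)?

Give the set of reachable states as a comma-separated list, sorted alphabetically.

BFS from S0:
  visit S0: S0--a-->S4 (new), S0--b-->S0 (seen)
  visit S4: S4--a-->S1 (new), S4--b-->S3 (new)
  visit S1: S1--a-->S4 (seen), S1--b-->S1 (seen)
  visit S3: S3--a-->S1 (seen), S3--b-->S3 (seen)

Answer: S0, S1, S3, S4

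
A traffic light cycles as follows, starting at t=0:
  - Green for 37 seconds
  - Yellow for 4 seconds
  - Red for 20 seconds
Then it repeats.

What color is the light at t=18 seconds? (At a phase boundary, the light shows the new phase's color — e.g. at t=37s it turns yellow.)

Cycle length = 37 + 4 + 20 = 61s
t = 18, phase_t = 18 mod 61 = 18
18 < 37 (green end) → GREEN

Answer: green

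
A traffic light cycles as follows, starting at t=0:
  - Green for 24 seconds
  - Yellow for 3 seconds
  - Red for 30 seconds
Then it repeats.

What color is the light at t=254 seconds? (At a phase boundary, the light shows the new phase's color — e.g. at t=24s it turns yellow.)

Answer: yellow

Derivation:
Cycle length = 24 + 3 + 30 = 57s
t = 254, phase_t = 254 mod 57 = 26
24 <= 26 < 27 (yellow end) → YELLOW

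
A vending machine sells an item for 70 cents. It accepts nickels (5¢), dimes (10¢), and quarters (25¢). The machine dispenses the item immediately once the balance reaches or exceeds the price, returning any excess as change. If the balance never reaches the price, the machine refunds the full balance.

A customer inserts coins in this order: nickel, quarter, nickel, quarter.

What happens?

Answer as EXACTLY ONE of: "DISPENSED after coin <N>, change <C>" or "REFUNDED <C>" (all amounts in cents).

Answer: REFUNDED 60

Derivation:
Price: 70¢
Coin 1 (nickel, 5¢): balance = 5¢
Coin 2 (quarter, 25¢): balance = 30¢
Coin 3 (nickel, 5¢): balance = 35¢
Coin 4 (quarter, 25¢): balance = 60¢
All coins inserted, balance 60¢ < price 70¢ → REFUND 60¢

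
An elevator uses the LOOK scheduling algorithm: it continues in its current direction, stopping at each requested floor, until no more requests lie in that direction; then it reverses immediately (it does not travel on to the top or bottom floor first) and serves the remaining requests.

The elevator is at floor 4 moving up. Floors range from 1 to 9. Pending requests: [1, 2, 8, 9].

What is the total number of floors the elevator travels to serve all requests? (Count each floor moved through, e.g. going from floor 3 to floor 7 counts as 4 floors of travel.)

Start at floor 4 moving up, LOOK stop order: [8, 9, 2, 1]
  4 → 8: |8-4| = 4, total = 4
  8 → 9: |9-8| = 1, total = 5
  9 → 2: |2-9| = 7, total = 12
  2 → 1: |1-2| = 1, total = 13

Answer: 13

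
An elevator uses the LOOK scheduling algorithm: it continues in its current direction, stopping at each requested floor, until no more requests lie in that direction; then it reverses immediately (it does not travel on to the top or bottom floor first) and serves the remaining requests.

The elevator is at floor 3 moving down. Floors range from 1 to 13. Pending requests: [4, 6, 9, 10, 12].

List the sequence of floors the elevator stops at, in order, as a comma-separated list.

Answer: 4, 6, 9, 10, 12

Derivation:
Current: 3, moving DOWN
Serve below first (descending): []
Then reverse, serve above (ascending): [4, 6, 9, 10, 12]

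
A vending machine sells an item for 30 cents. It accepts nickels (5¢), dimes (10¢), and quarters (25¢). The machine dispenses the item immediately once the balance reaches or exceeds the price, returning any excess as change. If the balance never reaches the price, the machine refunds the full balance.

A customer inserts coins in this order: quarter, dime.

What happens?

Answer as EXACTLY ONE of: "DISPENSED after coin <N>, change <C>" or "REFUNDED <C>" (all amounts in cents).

Price: 30¢
Coin 1 (quarter, 25¢): balance = 25¢
Coin 2 (dime, 10¢): balance = 35¢
  → balance >= price → DISPENSE, change = 35 - 30 = 5¢

Answer: DISPENSED after coin 2, change 5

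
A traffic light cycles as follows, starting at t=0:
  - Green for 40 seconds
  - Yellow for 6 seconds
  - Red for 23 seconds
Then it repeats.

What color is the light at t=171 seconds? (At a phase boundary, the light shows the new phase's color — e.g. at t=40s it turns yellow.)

Answer: green

Derivation:
Cycle length = 40 + 6 + 23 = 69s
t = 171, phase_t = 171 mod 69 = 33
33 < 40 (green end) → GREEN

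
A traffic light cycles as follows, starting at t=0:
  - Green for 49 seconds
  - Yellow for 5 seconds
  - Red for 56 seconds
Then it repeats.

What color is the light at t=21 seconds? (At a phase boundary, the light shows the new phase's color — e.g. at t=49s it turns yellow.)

Cycle length = 49 + 5 + 56 = 110s
t = 21, phase_t = 21 mod 110 = 21
21 < 49 (green end) → GREEN

Answer: green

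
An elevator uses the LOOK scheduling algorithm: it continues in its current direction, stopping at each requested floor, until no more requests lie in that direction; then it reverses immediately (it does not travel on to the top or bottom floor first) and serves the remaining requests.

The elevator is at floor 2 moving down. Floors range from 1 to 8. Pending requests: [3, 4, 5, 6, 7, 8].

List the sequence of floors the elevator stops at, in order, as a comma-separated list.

Answer: 3, 4, 5, 6, 7, 8

Derivation:
Current: 2, moving DOWN
Serve below first (descending): []
Then reverse, serve above (ascending): [3, 4, 5, 6, 7, 8]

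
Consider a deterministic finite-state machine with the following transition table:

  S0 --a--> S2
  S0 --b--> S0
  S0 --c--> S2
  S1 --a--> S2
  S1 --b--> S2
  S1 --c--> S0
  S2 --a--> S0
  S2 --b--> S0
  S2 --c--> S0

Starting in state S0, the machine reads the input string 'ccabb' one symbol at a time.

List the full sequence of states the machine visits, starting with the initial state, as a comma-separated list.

Start: S0
  read 'c': S0 --c--> S2
  read 'c': S2 --c--> S0
  read 'a': S0 --a--> S2
  read 'b': S2 --b--> S0
  read 'b': S0 --b--> S0

Answer: S0, S2, S0, S2, S0, S0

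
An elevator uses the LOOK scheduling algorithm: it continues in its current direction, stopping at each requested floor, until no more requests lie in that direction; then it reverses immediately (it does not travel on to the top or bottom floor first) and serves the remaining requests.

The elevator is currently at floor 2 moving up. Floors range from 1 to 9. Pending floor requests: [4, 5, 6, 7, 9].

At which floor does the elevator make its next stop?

Answer: 4

Derivation:
Current floor: 2, direction: up
Requests above: [4, 5, 6, 7, 9]
Requests below: []
Moving up and requests lie above → nearest above is min([4, 5, 6, 7, 9]) = 4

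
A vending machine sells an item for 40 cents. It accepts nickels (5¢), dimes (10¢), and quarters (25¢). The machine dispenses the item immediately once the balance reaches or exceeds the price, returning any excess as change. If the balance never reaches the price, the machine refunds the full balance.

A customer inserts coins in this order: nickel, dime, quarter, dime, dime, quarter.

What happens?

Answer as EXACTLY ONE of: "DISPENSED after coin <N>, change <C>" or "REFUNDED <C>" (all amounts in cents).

Answer: DISPENSED after coin 3, change 0

Derivation:
Price: 40¢
Coin 1 (nickel, 5¢): balance = 5¢
Coin 2 (dime, 10¢): balance = 15¢
Coin 3 (quarter, 25¢): balance = 40¢
  → balance >= price → DISPENSE, change = 40 - 40 = 0¢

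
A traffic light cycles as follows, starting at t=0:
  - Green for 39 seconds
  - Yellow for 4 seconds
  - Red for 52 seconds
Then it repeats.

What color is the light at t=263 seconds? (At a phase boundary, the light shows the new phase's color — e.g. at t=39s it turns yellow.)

Answer: red

Derivation:
Cycle length = 39 + 4 + 52 = 95s
t = 263, phase_t = 263 mod 95 = 73
73 >= 43 → RED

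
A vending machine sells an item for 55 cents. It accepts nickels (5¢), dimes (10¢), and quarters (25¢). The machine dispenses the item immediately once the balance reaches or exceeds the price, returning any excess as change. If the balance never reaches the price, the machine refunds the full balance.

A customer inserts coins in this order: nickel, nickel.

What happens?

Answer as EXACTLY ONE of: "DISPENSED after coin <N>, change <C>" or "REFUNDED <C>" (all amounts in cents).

Price: 55¢
Coin 1 (nickel, 5¢): balance = 5¢
Coin 2 (nickel, 5¢): balance = 10¢
All coins inserted, balance 10¢ < price 55¢ → REFUND 10¢

Answer: REFUNDED 10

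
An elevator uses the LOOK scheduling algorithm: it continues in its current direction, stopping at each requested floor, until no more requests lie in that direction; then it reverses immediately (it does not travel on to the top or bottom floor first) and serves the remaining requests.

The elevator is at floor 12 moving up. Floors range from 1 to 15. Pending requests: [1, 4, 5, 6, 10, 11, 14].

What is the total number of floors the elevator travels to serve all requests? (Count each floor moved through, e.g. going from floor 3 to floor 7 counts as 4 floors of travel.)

Start at floor 12 moving up, LOOK stop order: [14, 11, 10, 6, 5, 4, 1]
  12 → 14: |14-12| = 2, total = 2
  14 → 11: |11-14| = 3, total = 5
  11 → 10: |10-11| = 1, total = 6
  10 → 6: |6-10| = 4, total = 10
  6 → 5: |5-6| = 1, total = 11
  5 → 4: |4-5| = 1, total = 12
  4 → 1: |1-4| = 3, total = 15

Answer: 15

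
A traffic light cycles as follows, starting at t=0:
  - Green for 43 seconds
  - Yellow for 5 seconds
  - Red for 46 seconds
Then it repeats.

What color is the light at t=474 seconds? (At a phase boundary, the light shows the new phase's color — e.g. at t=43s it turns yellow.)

Cycle length = 43 + 5 + 46 = 94s
t = 474, phase_t = 474 mod 94 = 4
4 < 43 (green end) → GREEN

Answer: green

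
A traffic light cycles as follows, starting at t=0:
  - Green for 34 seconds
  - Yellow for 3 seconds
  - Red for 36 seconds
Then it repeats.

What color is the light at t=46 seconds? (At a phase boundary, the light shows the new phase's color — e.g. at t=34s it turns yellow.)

Answer: red

Derivation:
Cycle length = 34 + 3 + 36 = 73s
t = 46, phase_t = 46 mod 73 = 46
46 >= 37 → RED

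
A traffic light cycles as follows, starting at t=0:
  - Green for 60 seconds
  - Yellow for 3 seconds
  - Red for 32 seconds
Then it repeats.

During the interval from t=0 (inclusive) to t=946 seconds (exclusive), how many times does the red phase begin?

Answer: 10

Derivation:
Cycle = 60+3+32 = 95s
red phase starts at t = k*95 + 63 for k=0,1,2,...
Need k*95+63 < 946 → k < 9.295
k ∈ {0, ..., 9} → 10 starts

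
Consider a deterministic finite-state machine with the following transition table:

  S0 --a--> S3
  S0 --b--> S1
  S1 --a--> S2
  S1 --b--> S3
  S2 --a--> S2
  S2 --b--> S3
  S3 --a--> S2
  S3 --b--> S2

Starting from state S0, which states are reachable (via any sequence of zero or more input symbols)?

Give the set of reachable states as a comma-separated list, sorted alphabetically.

Answer: S0, S1, S2, S3

Derivation:
BFS from S0:
  visit S0: S0--a-->S3 (new), S0--b-->S1 (new)
  visit S3: S3--a-->S2 (new), S3--b-->S2 (seen)
  visit S1: S1--a-->S2 (seen), S1--b-->S3 (seen)
  visit S2: S2--a-->S2 (seen), S2--b-->S3 (seen)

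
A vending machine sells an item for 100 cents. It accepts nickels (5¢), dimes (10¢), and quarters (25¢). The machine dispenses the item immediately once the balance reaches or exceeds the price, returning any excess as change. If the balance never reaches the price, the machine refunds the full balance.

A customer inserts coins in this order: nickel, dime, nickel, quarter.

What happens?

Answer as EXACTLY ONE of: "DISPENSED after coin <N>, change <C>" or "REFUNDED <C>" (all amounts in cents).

Answer: REFUNDED 45

Derivation:
Price: 100¢
Coin 1 (nickel, 5¢): balance = 5¢
Coin 2 (dime, 10¢): balance = 15¢
Coin 3 (nickel, 5¢): balance = 20¢
Coin 4 (quarter, 25¢): balance = 45¢
All coins inserted, balance 45¢ < price 100¢ → REFUND 45¢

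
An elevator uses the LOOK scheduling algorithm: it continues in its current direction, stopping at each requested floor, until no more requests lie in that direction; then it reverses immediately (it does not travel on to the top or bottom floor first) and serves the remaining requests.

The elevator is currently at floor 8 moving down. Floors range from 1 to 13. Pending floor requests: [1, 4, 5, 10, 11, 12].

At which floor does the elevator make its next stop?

Current floor: 8, direction: down
Requests above: [10, 11, 12]
Requests below: [1, 4, 5]
Moving down and requests lie below → nearest below is max([1, 4, 5]) = 5

Answer: 5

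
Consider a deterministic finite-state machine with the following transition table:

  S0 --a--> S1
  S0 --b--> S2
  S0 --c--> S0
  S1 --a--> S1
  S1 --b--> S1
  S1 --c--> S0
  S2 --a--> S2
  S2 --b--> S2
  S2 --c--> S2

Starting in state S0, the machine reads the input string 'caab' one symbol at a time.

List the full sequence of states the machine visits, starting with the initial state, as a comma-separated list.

Answer: S0, S0, S1, S1, S1

Derivation:
Start: S0
  read 'c': S0 --c--> S0
  read 'a': S0 --a--> S1
  read 'a': S1 --a--> S1
  read 'b': S1 --b--> S1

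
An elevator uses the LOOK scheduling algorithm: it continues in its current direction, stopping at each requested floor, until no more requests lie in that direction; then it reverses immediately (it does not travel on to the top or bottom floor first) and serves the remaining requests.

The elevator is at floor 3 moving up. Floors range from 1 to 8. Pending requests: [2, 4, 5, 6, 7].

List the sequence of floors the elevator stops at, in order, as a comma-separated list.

Answer: 4, 5, 6, 7, 2

Derivation:
Current: 3, moving UP
Serve above first (ascending): [4, 5, 6, 7]
Then reverse, serve below (descending): [2]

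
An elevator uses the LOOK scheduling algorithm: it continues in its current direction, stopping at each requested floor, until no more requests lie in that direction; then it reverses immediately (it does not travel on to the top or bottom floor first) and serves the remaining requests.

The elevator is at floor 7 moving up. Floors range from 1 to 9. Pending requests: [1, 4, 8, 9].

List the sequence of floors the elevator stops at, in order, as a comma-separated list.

Answer: 8, 9, 4, 1

Derivation:
Current: 7, moving UP
Serve above first (ascending): [8, 9]
Then reverse, serve below (descending): [4, 1]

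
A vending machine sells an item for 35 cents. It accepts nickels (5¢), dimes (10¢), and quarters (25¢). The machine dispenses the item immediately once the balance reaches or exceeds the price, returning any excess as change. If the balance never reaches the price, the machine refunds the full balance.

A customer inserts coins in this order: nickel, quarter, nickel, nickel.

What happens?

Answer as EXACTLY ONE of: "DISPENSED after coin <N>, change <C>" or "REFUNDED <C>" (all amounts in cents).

Price: 35¢
Coin 1 (nickel, 5¢): balance = 5¢
Coin 2 (quarter, 25¢): balance = 30¢
Coin 3 (nickel, 5¢): balance = 35¢
  → balance >= price → DISPENSE, change = 35 - 35 = 0¢

Answer: DISPENSED after coin 3, change 0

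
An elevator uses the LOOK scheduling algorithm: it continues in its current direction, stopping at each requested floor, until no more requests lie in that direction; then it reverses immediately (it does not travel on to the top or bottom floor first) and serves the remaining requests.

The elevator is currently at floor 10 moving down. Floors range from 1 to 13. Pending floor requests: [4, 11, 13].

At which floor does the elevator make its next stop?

Answer: 4

Derivation:
Current floor: 10, direction: down
Requests above: [11, 13]
Requests below: [4]
Moving down and requests lie below → nearest below is max([4]) = 4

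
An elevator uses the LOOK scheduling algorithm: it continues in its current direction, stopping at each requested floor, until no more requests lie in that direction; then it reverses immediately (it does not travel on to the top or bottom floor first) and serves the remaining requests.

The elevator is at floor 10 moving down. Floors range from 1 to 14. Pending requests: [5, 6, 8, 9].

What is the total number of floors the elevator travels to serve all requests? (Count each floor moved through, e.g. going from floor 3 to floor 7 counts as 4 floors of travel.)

Answer: 5

Derivation:
Start at floor 10 moving down, LOOK stop order: [9, 8, 6, 5]
  10 → 9: |9-10| = 1, total = 1
  9 → 8: |8-9| = 1, total = 2
  8 → 6: |6-8| = 2, total = 4
  6 → 5: |5-6| = 1, total = 5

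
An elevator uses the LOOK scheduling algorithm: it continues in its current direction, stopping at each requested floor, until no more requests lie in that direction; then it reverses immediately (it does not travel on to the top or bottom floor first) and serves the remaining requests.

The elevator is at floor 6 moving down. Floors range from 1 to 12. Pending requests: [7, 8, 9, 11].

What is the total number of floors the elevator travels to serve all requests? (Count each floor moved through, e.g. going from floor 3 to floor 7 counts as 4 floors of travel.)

Answer: 5

Derivation:
Start at floor 6 moving down, LOOK stop order: [7, 8, 9, 11]
  6 → 7: |7-6| = 1, total = 1
  7 → 8: |8-7| = 1, total = 2
  8 → 9: |9-8| = 1, total = 3
  9 → 11: |11-9| = 2, total = 5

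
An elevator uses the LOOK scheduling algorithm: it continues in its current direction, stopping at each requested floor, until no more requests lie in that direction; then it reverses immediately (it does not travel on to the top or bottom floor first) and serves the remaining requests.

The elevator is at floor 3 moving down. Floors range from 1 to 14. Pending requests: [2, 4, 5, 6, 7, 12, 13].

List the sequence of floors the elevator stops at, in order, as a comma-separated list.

Current: 3, moving DOWN
Serve below first (descending): [2]
Then reverse, serve above (ascending): [4, 5, 6, 7, 12, 13]

Answer: 2, 4, 5, 6, 7, 12, 13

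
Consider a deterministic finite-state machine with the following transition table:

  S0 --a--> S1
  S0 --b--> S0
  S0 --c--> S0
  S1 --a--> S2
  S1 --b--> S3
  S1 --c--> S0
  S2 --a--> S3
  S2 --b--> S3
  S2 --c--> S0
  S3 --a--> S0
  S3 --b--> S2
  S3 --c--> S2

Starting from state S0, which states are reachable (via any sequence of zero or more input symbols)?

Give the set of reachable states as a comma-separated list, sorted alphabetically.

Answer: S0, S1, S2, S3

Derivation:
BFS from S0:
  visit S0: S0--a-->S1 (new), S0--b-->S0 (seen), S0--c-->S0 (seen)
  visit S1: S1--a-->S2 (new), S1--b-->S3 (new), S1--c-->S0 (seen)
  visit S2: S2--a-->S3 (seen), S2--b-->S3 (seen), S2--c-->S0 (seen)
  visit S3: S3--a-->S0 (seen), S3--b-->S2 (seen), S3--c-->S2 (seen)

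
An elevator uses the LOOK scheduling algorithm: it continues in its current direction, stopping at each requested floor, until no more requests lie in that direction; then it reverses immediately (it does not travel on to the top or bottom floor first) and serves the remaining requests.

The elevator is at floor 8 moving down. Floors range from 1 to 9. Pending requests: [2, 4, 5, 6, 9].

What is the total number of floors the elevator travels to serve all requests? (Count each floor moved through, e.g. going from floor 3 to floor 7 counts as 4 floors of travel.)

Start at floor 8 moving down, LOOK stop order: [6, 5, 4, 2, 9]
  8 → 6: |6-8| = 2, total = 2
  6 → 5: |5-6| = 1, total = 3
  5 → 4: |4-5| = 1, total = 4
  4 → 2: |2-4| = 2, total = 6
  2 → 9: |9-2| = 7, total = 13

Answer: 13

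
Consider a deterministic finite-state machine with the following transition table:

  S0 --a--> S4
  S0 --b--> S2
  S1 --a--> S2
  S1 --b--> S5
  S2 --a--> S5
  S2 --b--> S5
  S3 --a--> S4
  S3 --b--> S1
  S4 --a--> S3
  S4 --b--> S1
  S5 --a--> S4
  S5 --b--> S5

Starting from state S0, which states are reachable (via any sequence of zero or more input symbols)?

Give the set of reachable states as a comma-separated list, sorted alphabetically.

BFS from S0:
  visit S0: S0--a-->S4 (new), S0--b-->S2 (new)
  visit S4: S4--a-->S3 (new), S4--b-->S1 (new)
  visit S2: S2--a-->S5 (new), S2--b-->S5 (seen)
  visit S3: S3--a-->S4 (seen), S3--b-->S1 (seen)
  visit S1: S1--a-->S2 (seen), S1--b-->S5 (seen)
  visit S5: S5--a-->S4 (seen), S5--b-->S5 (seen)

Answer: S0, S1, S2, S3, S4, S5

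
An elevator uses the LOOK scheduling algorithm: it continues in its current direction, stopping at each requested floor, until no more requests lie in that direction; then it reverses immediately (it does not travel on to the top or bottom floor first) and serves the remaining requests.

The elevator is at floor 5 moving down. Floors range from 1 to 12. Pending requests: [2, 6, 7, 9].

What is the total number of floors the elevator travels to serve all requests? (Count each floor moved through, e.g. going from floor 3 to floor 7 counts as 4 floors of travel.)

Answer: 10

Derivation:
Start at floor 5 moving down, LOOK stop order: [2, 6, 7, 9]
  5 → 2: |2-5| = 3, total = 3
  2 → 6: |6-2| = 4, total = 7
  6 → 7: |7-6| = 1, total = 8
  7 → 9: |9-7| = 2, total = 10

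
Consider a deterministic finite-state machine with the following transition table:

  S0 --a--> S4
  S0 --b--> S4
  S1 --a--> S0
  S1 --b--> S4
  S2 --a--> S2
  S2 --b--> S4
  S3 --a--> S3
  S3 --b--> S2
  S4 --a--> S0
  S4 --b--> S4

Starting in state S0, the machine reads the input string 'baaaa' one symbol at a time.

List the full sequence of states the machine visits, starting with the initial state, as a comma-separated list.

Start: S0
  read 'b': S0 --b--> S4
  read 'a': S4 --a--> S0
  read 'a': S0 --a--> S4
  read 'a': S4 --a--> S0
  read 'a': S0 --a--> S4

Answer: S0, S4, S0, S4, S0, S4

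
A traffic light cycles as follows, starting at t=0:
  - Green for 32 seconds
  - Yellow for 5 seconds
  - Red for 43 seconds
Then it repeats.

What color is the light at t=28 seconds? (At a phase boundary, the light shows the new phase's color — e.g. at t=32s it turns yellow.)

Cycle length = 32 + 5 + 43 = 80s
t = 28, phase_t = 28 mod 80 = 28
28 < 32 (green end) → GREEN

Answer: green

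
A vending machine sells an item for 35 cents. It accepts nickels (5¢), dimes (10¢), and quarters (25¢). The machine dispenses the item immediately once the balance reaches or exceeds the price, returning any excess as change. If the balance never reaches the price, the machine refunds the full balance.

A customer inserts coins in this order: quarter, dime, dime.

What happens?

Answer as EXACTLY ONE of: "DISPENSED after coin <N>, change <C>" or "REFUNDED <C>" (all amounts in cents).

Answer: DISPENSED after coin 2, change 0

Derivation:
Price: 35¢
Coin 1 (quarter, 25¢): balance = 25¢
Coin 2 (dime, 10¢): balance = 35¢
  → balance >= price → DISPENSE, change = 35 - 35 = 0¢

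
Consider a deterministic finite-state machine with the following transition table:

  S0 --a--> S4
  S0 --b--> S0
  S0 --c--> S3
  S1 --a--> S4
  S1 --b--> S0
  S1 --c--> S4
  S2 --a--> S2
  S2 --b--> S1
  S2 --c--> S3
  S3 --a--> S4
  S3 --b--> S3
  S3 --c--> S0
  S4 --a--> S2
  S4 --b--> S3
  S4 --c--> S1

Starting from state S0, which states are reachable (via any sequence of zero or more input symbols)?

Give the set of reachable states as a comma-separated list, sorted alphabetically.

Answer: S0, S1, S2, S3, S4

Derivation:
BFS from S0:
  visit S0: S0--a-->S4 (new), S0--b-->S0 (seen), S0--c-->S3 (new)
  visit S4: S4--a-->S2 (new), S4--b-->S3 (seen), S4--c-->S1 (new)
  visit S3: S3--a-->S4 (seen), S3--b-->S3 (seen), S3--c-->S0 (seen)
  visit S2: S2--a-->S2 (seen), S2--b-->S1 (seen), S2--c-->S3 (seen)
  visit S1: S1--a-->S4 (seen), S1--b-->S0 (seen), S1--c-->S4 (seen)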